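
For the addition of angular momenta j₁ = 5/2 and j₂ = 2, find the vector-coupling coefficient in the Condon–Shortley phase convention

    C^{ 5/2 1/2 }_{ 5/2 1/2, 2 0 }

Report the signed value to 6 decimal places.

triangle: 2!×3!×2!/8! = 24/40320
(j±m)!: 3!×2!×2!×2!×3!×2! = 576
prefactor² = (2J+1)×Δ×N² = 72/35
  k=0: +1/(0!×2!×2!×2!×1!×0!) = 1/8
  k=1: −1/(1!×1!×1!×1!×2!×1!) = -1/2
  k=2: +1/(2!×0!×0!×0!×3!×2!) = 1/24
Σ = -1/3  ⇒  CG² = 72/35×(-1/3)² = 8/35
CG = −√(8/35) = -0.478091

−√(8/35) = -0.478091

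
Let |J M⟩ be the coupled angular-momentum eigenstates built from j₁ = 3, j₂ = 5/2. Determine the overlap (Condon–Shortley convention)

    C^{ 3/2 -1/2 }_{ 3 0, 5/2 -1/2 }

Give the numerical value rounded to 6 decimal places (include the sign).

triangle: 4!×2!×1!/8! = 48/40320
(j±m)!: 3!×3!×2!×3!×1!×2! = 864
prefactor² = (2J+1)×Δ×N² = 144/35
  k=1: −1/(1!×3!×2!×1!×0!×0!) = -1/12
  k=2: +1/(2!×2!×1!×0!×1!×1!) = 1/4
Σ = 1/6  ⇒  CG² = 144/35×1/6² = 4/35
CG = +√(4/35) = +0.338062

+0.338062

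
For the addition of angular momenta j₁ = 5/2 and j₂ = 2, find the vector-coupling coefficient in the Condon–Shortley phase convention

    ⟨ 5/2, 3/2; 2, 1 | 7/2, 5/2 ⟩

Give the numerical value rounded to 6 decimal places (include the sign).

triangle: 1!×4!×3!/9! = 144/362880
(j±m)!: 4!×1!×3!×1!×6!×1! = 103680
prefactor² = (2J+1)×Δ×N² = 2304/7
  k=0: +1/(0!×1!×1!×3!×3!×0!) = 1/36
  k=1: −1/(1!×0!×0!×2!×4!×1!) = -1/48
Σ = 1/144  ⇒  CG² = 2304/7×1/144² = 1/63
CG = +√(1/63) = +0.125988

+√(1/63) = +0.125988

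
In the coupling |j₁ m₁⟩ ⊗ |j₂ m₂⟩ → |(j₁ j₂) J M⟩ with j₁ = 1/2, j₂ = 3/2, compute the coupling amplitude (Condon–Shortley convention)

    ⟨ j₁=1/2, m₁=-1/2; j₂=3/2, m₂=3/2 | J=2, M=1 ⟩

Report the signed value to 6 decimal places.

+√(1/4) = +0.500000

j₁+j₂−J=0  J+j₁−j₂=1  J−j₁+j₂=3  j₁+j₂+J+1=5
(j₁±m₁, j₂±m₂, J±M) = (0,1,3,0,3,1)
P² = 9
sum k=0..0:
  [0] +1/6 = 1/6
S = 1/6
C² = P²·S² = 1/4 ; C = +0.500000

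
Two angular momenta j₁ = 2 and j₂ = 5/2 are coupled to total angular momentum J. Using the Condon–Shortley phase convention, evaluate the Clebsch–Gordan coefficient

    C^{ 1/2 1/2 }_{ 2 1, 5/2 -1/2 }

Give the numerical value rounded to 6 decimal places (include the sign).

triangle: 4!×0!×1!/6! = 24/720
(j±m)!: 3!×1!×2!×3!×1!×0! = 72
prefactor² = (2J+1)×Δ×N² = 24/5
  k=1: −1/(1!×3!×0!×1!×0!×0!) = -1/6
Σ = -1/6  ⇒  CG² = 24/5×(-1/6)² = 2/15
CG = −√(2/15) = -0.365148

−√(2/15) = -0.365148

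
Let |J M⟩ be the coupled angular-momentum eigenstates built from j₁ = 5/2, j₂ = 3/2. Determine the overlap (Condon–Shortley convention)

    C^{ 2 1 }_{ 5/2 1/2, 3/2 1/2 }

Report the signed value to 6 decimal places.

j₁+j₂−J=2  J+j₁−j₂=3  J−j₁+j₂=1  j₁+j₂+J+1=7
(j₁±m₁, j₂±m₂, J±M) = (3,2,2,1,3,1)
P² = 12/7
sum k=1..2:
  [1] −1/2 = -1/2
  [2] +1/12 = 1/12
S = -5/12
C² = P²·S² = 25/84 ; C = -0.545545

-0.545545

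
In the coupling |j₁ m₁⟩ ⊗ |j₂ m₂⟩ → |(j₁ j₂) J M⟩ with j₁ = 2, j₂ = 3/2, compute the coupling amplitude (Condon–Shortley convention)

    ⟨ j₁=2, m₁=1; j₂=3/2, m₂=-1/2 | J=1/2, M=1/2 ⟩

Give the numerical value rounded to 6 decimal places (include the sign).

-0.547723  (= −√(3/10))

j₁+j₂−J=3  J+j₁−j₂=1  J−j₁+j₂=0  j₁+j₂+J+1=5
(j₁±m₁, j₂±m₂, J±M) = (3,1,1,2,1,0)
P² = 6/5
sum k=1..1:
  [1] −1/2 = -1/2
S = -1/2
C² = P²·S² = 3/10 ; C = -0.547723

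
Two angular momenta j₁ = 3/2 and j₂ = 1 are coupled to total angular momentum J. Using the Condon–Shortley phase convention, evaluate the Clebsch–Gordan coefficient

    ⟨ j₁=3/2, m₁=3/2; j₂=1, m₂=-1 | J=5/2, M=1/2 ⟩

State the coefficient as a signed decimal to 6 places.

+0.316228

j₁+j₂−J=0  J+j₁−j₂=3  J−j₁+j₂=2  j₁+j₂+J+1=6
(j₁±m₁, j₂±m₂, J±M) = (3,0,0,2,3,2)
P² = 72/5
sum k=0..0:
  [0] +1/12 = 1/12
S = 1/12
C² = P²·S² = 1/10 ; C = +0.316228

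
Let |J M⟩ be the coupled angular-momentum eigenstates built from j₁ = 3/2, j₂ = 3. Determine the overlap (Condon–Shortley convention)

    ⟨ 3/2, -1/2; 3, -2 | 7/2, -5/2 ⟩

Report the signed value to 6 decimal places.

triangle: 1!·2!·5!/9! = 240/362880
(j±m)!: 1!·2!·1!·5!·1!·6! = 172800
prefactor² = (2J+1)·Δ·N² = 6400/7
  k=0: +1/(0!·1!·2!·1!·0!·4!) = 1/48
  k=1: −1/(1!·0!·1!·0!·1!·5!) = -1/120
Σ = 1/80  ⇒  CG² = 6400/7·1/80² = 1/7
CG = +√(1/7) = +0.377964

+0.377964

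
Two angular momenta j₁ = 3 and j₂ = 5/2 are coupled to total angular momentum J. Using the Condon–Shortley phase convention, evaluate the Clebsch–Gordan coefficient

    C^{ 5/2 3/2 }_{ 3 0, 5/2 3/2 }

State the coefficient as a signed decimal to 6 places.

√[6·3!3!2!/9! · 3!3!4!1!4!1!] = √(864/35)
  +(−1)^2/∏(2,1,1,2,2,0)! = 1/8  (running 1/8)
  +(−1)^3/∏(3,0,0,1,3,1)! = -1/36  (running 7/72)
⟨..|..⟩ = √(864/35)·(7/72) = +0.483046

+0.483046  (= +√(7/30))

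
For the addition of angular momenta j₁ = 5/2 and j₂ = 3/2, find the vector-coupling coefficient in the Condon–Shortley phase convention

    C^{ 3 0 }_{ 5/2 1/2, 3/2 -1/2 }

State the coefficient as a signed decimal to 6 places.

j₁+j₂−J=1  J+j₁−j₂=4  J−j₁+j₂=2  j₁+j₂+J+1=8
(j₁±m₁, j₂±m₂, J±M) = (3,2,1,2,3,3)
P² = 36/5
sum k=0..1:
  [0] +1/4 = 1/4
  [1] −1/12 = -1/12
S = 1/6
C² = P²·S² = 1/5 ; C = +0.447214

+0.447214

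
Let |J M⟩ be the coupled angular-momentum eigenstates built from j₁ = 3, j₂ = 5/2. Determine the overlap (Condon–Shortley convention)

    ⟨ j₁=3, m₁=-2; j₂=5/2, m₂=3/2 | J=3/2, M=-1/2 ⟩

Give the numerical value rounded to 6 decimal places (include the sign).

−√(1/21) ≈ -0.218218

j₁+j₂−J=4  J+j₁−j₂=2  J−j₁+j₂=1  j₁+j₂+J+1=8
(j₁±m₁, j₂±m₂, J±M) = (1,5,4,1,1,2)
P² = 192/7
sum k=3..4:
  [3] −1/12 = -1/12
  [4] +1/24 = 1/24
S = -1/24
C² = P²·S² = 1/21 ; C = -0.218218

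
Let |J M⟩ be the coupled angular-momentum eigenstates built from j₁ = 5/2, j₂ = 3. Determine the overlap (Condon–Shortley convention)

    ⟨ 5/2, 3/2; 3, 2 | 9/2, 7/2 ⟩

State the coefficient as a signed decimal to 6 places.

-0.100504  (= −√(1/99))

triangle: 1!×4!×5!/11! = 2880/39916800
(j±m)!: 4!×1!×5!×1!×8!×1! = 116121600
prefactor² = (2J+1)×Δ×N² = 921600/11
  k=0: +1/(0!×1!×1!×5!×3!×0!) = 1/720
  k=1: −1/(1!×0!×0!×4!×4!×1!) = -1/576
Σ = -1/2880  ⇒  CG² = 921600/11×(-1/2880)² = 1/99
CG = −√(1/99) = -0.100504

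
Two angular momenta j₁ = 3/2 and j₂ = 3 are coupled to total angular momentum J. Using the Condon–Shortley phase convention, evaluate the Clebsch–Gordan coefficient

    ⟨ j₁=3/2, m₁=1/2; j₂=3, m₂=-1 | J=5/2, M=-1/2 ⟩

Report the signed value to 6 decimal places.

-0.119523

√[6·2!1!4!/8! · 2!1!2!4!2!3!] = √(288/35)
  +(−1)^0/∏(0,2,1,2,0,2)! = 1/8  (running 1/8)
  +(−1)^1/∏(1,1,0,1,1,3)! = -1/6  (running -1/24)
⟨..|..⟩ = √(288/35)·(-1/24) = -0.119523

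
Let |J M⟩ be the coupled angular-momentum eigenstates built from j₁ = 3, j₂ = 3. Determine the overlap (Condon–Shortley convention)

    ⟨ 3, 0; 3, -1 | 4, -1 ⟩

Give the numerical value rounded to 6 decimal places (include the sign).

-0.312094

triangle: 2!·4!·4!/11! = 1152/39916800
(j±m)!: 3!·3!·2!·4!·3!·5! = 1244160
prefactor² = (2J+1)·Δ·N² = 124416/385
  k=0: +1/(0!·2!·3!·2!·1!·2!) = 1/48
  k=1: −1/(1!·1!·2!·1!·2!·3!) = -1/24
  k=2: +1/(2!·0!·1!·0!·3!·4!) = 1/288
Σ = -5/288  ⇒  CG² = 124416/385·(-5/288)² = 15/154
CG = −√(15/154) = -0.312094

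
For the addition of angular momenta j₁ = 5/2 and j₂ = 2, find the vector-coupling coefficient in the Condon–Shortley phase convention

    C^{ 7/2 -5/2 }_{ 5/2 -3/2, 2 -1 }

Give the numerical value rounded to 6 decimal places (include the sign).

−√(1/63) ≈ -0.125988

j₁+j₂−J=1  J+j₁−j₂=4  J−j₁+j₂=3  j₁+j₂+J+1=9
(j₁±m₁, j₂±m₂, J±M) = (1,4,1,3,1,6)
P² = 2304/7
sum k=0..1:
  [0] +1/48 = 1/48
  [1] −1/36 = -1/36
S = -1/144
C² = P²·S² = 1/63 ; C = -0.125988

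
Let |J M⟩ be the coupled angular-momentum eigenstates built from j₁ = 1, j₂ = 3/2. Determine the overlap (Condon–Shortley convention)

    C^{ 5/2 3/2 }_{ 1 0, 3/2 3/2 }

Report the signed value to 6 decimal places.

+0.632456

√[6·0!2!3!/6! · 1!1!3!0!4!1!] = √(72/5)
  +(−1)^0/∏(0,0,1,3,1,0)! = 1/6  (running 1/6)
⟨..|..⟩ = √(72/5)·(1/6) = +0.632456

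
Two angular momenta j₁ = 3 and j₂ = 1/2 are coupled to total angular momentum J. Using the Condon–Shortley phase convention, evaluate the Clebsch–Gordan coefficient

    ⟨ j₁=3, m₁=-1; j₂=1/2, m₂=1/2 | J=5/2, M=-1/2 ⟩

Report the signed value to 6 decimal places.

√[6·1!5!0!/7! · 2!4!1!0!2!3!] = √(576/7)
  +(−1)^1/∏(1,0,3,0,2,0)! = -1/12  (running -1/12)
⟨..|..⟩ = √(576/7)·(-1/12) = -0.755929

−√(4/7) = -0.755929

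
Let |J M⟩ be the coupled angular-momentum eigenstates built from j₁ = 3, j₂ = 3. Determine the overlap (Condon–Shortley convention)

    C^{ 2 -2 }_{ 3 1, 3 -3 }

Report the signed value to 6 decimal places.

√[5·4!2!2!/9! · 4!2!0!6!0!4!] = √(7680/7)
  +(−1)^0/∏(0,4,2,0,0,2)! = 1/96  (running 1/96)
⟨..|..⟩ = √(7680/7)·(1/96) = +0.345033

+0.345033  (= +√(5/42))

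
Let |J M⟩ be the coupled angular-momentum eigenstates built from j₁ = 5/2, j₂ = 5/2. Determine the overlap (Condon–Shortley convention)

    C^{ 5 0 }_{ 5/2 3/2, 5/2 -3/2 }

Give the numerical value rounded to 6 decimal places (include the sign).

+√(25/252) = +0.314970

j₁+j₂−J=0  J+j₁−j₂=5  J−j₁+j₂=5  j₁+j₂+J+1=11
(j₁±m₁, j₂±m₂, J±M) = (4,1,1,4,5,5)
P² = 230400/7
sum k=0..0:
  [0] +1/576 = 1/576
S = 1/576
C² = P²·S² = 25/252 ; C = +0.314970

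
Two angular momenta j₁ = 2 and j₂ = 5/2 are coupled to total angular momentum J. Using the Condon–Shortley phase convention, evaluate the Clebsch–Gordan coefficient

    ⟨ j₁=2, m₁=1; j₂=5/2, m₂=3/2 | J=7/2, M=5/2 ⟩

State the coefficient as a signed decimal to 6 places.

j₁+j₂−J=1  J+j₁−j₂=3  J−j₁+j₂=4  j₁+j₂+J+1=9
(j₁±m₁, j₂±m₂, J±M) = (3,1,4,1,6,1)
P² = 2304/7
sum k=0..1:
  [0] +1/48 = 1/48
  [1] −1/36 = -1/36
S = -1/144
C² = P²·S² = 1/63 ; C = -0.125988

−√(1/63) = -0.125988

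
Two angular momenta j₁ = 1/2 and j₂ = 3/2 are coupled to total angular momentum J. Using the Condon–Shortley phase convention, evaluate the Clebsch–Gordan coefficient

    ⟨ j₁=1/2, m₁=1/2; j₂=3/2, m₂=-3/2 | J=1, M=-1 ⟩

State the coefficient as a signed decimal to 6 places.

+0.866025

triangle: 1!*0!*2!/4! = 2/24
(j±m)!: 1!*0!*0!*3!*0!*2! = 12
prefactor² = (2J+1)*Δ*N² = 3
  k=0: +1/(0!*1!*0!*0!*0!*2!) = 1/2
Σ = 1/2  ⇒  CG² = 3*1/2² = 3/4
CG = +√(3/4) = +0.866025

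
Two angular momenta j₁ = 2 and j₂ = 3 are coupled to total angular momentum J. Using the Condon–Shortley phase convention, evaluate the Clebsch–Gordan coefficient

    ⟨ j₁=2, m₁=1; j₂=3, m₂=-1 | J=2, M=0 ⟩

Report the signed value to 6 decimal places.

√[5·3!1!3!/8! · 3!1!2!4!2!2!] = √(36/7)
  +(−1)^0/∏(0,3,1,2,0,1)! = 1/12  (running 1/12)
  +(−1)^1/∏(1,2,0,1,1,2)! = -1/4  (running -1/6)
⟨..|..⟩ = √(36/7)·(-1/6) = -0.377964

−√(1/7) = -0.377964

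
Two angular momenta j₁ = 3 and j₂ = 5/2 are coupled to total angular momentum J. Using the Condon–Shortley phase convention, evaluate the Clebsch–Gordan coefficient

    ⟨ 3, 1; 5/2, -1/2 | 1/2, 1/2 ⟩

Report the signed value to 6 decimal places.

+√(4/21) = +0.436436

triangle: 5!*1!*0!/7! = 120/5040
(j±m)!: 4!*2!*2!*3!*1!*0! = 576
prefactor² = (2J+1)*Δ*N² = 192/7
  k=2: +1/(2!*3!*0!*0!*1!*0!) = 1/12
Σ = 1/12  ⇒  CG² = 192/7*1/12² = 4/21
CG = +√(4/21) = +0.436436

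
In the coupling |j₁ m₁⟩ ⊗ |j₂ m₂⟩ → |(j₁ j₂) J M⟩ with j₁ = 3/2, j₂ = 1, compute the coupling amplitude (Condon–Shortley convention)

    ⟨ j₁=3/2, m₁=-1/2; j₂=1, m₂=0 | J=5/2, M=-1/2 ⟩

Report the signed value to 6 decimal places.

+√(3/5) ≈ +0.774597

j₁+j₂−J=0  J+j₁−j₂=3  J−j₁+j₂=2  j₁+j₂+J+1=6
(j₁±m₁, j₂±m₂, J±M) = (1,2,1,1,2,3)
P² = 12/5
sum k=0..0:
  [0] +1/2 = 1/2
S = 1/2
C² = P²·S² = 3/5 ; C = +0.774597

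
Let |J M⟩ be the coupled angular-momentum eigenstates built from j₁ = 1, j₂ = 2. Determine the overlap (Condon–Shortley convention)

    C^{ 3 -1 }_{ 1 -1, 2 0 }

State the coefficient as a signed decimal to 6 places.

+√(2/5) = +0.632456

triangle: 0!×2!×4!/7! = 48/5040
(j±m)!: 0!×2!×2!×2!×2!×4! = 384
prefactor² = (2J+1)×Δ×N² = 128/5
  k=0: +1/(0!×0!×2!×2!×0!×2!) = 1/8
Σ = 1/8  ⇒  CG² = 128/5×1/8² = 2/5
CG = +√(2/5) = +0.632456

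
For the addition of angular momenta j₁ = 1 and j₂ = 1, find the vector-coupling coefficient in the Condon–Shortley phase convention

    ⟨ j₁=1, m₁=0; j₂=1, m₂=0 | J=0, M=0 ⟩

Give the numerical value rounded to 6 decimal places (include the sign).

√[1·2!0!0!/3! · 1!1!1!1!0!0!] = √(1/3)
  +(−1)^1/∏(1,1,0,0,0,0)! = -1  (running -1)
⟨..|..⟩ = √(1/3)·(-1) = -0.577350

-0.577350  (= −√(1/3))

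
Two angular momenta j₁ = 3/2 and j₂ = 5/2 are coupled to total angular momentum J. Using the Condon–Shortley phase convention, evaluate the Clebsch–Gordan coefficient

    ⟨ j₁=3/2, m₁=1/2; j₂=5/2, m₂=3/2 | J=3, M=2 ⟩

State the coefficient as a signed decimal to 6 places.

-0.288675  (= −√(1/12))

√[7·1!2!4!/8! · 2!1!4!1!5!1!] = √(48)
  +(−1)^0/∏(0,1,1,4,1,0)! = 1/24  (running 1/24)
  +(−1)^1/∏(1,0,0,3,2,1)! = -1/12  (running -1/24)
⟨..|..⟩ = √(48)·(-1/24) = -0.288675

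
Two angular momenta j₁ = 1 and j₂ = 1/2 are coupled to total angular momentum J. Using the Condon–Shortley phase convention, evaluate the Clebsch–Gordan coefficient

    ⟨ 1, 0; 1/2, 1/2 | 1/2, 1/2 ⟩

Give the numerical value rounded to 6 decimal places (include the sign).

-0.577350  (= −√(1/3))

j₁+j₂−J=1  J+j₁−j₂=1  J−j₁+j₂=0  j₁+j₂+J+1=3
(j₁±m₁, j₂±m₂, J±M) = (1,1,1,0,1,0)
P² = 1/3
sum k=1..1:
  [1] −1/1 = -1
S = -1
C² = P²·S² = 1/3 ; C = -0.577350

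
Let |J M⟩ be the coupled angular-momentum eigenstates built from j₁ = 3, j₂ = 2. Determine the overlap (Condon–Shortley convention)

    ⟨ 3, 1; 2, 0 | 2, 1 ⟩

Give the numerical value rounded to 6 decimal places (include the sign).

√[5·3!3!1!/8! · 4!2!2!2!3!1!] = √(36/7)
  +(−1)^1/∏(1,2,1,1,2,0)! = -1/4  (running -1/4)
  +(−1)^2/∏(2,1,0,0,3,1)! = 1/12  (running -1/6)
⟨..|..⟩ = √(36/7)·(-1/6) = -0.377964

-0.377964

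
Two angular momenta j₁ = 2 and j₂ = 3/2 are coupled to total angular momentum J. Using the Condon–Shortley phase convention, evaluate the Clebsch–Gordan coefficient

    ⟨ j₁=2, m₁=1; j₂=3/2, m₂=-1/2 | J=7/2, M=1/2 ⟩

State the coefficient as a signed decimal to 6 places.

+0.585540  (= +√(12/35))

j₁+j₂−J=0  J+j₁−j₂=4  J−j₁+j₂=3  j₁+j₂+J+1=8
(j₁±m₁, j₂±m₂, J±M) = (3,1,1,2,4,3)
P² = 1728/35
sum k=0..0:
  [0] +1/12 = 1/12
S = 1/12
C² = P²·S² = 12/35 ; C = +0.585540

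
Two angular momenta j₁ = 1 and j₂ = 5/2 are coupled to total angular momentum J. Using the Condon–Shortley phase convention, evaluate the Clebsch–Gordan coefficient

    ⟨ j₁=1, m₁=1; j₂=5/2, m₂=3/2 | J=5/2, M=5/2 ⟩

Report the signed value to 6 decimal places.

j₁+j₂−J=1  J+j₁−j₂=1  J−j₁+j₂=4  j₁+j₂+J+1=7
(j₁±m₁, j₂±m₂, J±M) = (2,0,4,1,5,0)
P² = 1152/7
sum k=0..0:
  [0] +1/24 = 1/24
S = 1/24
C² = P²·S² = 2/7 ; C = +0.534522

+√(2/7) ≈ +0.534522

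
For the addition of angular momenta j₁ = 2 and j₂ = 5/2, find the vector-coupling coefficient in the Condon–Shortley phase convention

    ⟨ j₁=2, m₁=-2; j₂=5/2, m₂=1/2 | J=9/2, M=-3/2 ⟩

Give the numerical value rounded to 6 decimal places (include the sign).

+√(5/42) = +0.345033

j₁+j₂−J=0  J+j₁−j₂=4  J−j₁+j₂=5  j₁+j₂+J+1=10
(j₁±m₁, j₂±m₂, J±M) = (0,4,3,2,3,6)
P² = 69120/7
sum k=0..0:
  [0] +1/288 = 1/288
S = 1/288
C² = P²·S² = 5/42 ; C = +0.345033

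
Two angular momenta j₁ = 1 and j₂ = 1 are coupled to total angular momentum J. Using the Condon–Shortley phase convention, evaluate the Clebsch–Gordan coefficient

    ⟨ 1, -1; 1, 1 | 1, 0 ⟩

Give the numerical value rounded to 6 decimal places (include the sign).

−√(1/2) = -0.707107

j₁+j₂−J=1  J+j₁−j₂=1  J−j₁+j₂=1  j₁+j₂+J+1=4
(j₁±m₁, j₂±m₂, J±M) = (0,2,2,0,1,1)
P² = 1/2
sum k=1..1:
  [1] −1/1 = -1
S = -1
C² = P²·S² = 1/2 ; C = -0.707107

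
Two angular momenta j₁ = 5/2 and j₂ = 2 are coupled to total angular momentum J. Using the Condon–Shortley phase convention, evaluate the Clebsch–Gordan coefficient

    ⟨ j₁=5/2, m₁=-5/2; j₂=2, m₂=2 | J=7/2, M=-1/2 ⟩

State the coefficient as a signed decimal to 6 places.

√[8·1!4!3!/9! · 0!5!4!0!3!4!] = √(9216/7)
  +(−1)^1/∏(1,0,4,3,0,0)! = -1/144  (running -1/144)
⟨..|..⟩ = √(9216/7)·(-1/144) = -0.251976

-0.251976  (= −√(4/63))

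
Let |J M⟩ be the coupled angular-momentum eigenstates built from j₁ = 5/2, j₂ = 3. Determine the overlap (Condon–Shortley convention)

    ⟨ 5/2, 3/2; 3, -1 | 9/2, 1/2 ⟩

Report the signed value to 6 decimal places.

√[10·1!4!5!/11! · 4!1!2!4!5!4!] = √(184320/77)
  +(−1)^0/∏(0,1,1,2,3,3)! = 1/72  (running 1/72)
  +(−1)^1/∏(1,0,0,1,4,4)! = -1/576  (running 7/576)
⟨..|..⟩ = √(184320/77)·(7/576) = +0.594588

+√(35/99) = +0.594588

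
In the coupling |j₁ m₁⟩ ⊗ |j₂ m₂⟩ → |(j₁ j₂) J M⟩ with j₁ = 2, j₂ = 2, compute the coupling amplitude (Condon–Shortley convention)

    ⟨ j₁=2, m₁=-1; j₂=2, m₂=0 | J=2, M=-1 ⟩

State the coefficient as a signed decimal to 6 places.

j₁+j₂−J=2  J+j₁−j₂=2  J−j₁+j₂=2  j₁+j₂+J+1=7
(j₁±m₁, j₂±m₂, J±M) = (1,3,2,2,1,3)
P² = 8/7
sum k=1..2:
  [1] −1/2 = -1/2
  [2] +1/4 = 1/4
S = -1/4
C² = P²·S² = 1/14 ; C = -0.267261

−√(1/14) ≈ -0.267261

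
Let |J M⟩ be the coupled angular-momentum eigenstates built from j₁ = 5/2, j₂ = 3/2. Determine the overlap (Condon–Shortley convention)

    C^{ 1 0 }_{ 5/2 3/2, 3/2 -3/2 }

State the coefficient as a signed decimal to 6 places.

+0.447214

j₁+j₂−J=3  J+j₁−j₂=2  J−j₁+j₂=0  j₁+j₂+J+1=6
(j₁±m₁, j₂±m₂, J±M) = (4,1,0,3,1,1)
P² = 36/5
sum k=0..0:
  [0] +1/6 = 1/6
S = 1/6
C² = P²·S² = 1/5 ; C = +0.447214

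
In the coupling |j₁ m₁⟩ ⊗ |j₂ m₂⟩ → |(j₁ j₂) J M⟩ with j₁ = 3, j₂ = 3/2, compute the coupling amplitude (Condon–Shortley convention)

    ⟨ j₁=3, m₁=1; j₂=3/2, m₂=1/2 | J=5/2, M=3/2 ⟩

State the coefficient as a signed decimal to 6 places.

-0.591608

√[6·2!4!1!/8! · 4!2!2!1!4!1!] = √(576/35)
  +(−1)^1/∏(1,1,1,1,3,0)! = -1/6  (running -1/6)
  +(−1)^2/∏(2,0,0,0,4,1)! = 1/48  (running -7/48)
⟨..|..⟩ = √(576/35)·(-7/48) = -0.591608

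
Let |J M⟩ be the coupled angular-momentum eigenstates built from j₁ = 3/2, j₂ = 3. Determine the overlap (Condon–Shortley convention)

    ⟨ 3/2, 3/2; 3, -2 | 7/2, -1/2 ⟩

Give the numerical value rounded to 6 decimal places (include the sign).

triangle: 1!*2!*5!/9! = 240/362880
(j±m)!: 3!*0!*1!*5!*3!*4! = 103680
prefactor² = (2J+1)*Δ*N² = 3840/7
  k=0: +1/(0!*1!*0!*1!*2!*4!) = 1/48
Σ = 1/48  ⇒  CG² = 3840/7*1/48² = 5/21
CG = +√(5/21) = +0.487950

+√(5/21) = +0.487950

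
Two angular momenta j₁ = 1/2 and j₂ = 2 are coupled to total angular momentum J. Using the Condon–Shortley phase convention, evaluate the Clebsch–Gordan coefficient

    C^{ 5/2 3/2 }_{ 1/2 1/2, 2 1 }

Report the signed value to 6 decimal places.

+0.894427  (= +√(4/5))

√[6·0!1!4!/6! · 1!0!3!1!4!1!] = √(144/5)
  +(−1)^0/∏(0,0,0,3,1,1)! = 1/6  (running 1/6)
⟨..|..⟩ = √(144/5)·(1/6) = +0.894427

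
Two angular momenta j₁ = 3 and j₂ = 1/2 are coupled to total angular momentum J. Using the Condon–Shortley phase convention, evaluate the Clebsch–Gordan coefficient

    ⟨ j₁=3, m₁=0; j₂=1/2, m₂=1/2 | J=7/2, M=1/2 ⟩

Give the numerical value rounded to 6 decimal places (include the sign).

√[8·0!6!1!/8! · 3!3!1!0!4!3!] = √(5184/7)
  +(−1)^0/∏(0,0,3,1,3,0)! = 1/36  (running 1/36)
⟨..|..⟩ = √(5184/7)·(1/36) = +0.755929

+√(4/7) ≈ +0.755929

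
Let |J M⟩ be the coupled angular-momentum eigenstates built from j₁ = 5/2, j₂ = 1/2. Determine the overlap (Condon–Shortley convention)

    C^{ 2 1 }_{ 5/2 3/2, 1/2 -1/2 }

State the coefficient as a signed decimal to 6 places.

√[5·1!4!0!/6! · 4!1!0!1!3!1!] = √(24)
  +(−1)^0/∏(0,1,1,0,3,0)! = 1/6  (running 1/6)
⟨..|..⟩ = √(24)·(1/6) = +0.816497

+0.816497  (= +√(2/3))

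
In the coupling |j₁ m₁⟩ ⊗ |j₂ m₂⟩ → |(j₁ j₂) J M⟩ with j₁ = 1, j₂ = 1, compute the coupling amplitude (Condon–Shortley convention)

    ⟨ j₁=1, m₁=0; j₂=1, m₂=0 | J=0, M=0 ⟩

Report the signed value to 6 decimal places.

-0.577350  (= −√(1/3))

triangle: 2!×0!×0!/3! = 2/6
(j±m)!: 1!×1!×1!×1!×0!×0! = 1
prefactor² = (2J+1)×Δ×N² = 1/3
  k=1: −1/(1!×1!×0!×0!×0!×0!) = -1
Σ = -1  ⇒  CG² = 1/3×(-1)² = 1/3
CG = −√(1/3) = -0.577350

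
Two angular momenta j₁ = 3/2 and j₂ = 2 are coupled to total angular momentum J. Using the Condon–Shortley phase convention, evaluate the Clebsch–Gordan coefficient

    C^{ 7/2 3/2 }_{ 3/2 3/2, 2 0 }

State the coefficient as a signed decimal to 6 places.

+√(2/7) = +0.534522

√[8·0!3!4!/8! · 3!0!2!2!5!2!] = √(1152/7)
  +(−1)^0/∏(0,0,0,2,3,2)! = 1/24  (running 1/24)
⟨..|..⟩ = √(1152/7)·(1/24) = +0.534522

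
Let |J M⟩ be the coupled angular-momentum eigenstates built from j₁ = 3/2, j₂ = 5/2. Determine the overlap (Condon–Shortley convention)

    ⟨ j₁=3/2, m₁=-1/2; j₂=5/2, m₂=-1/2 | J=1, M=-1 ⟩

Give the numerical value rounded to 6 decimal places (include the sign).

triangle: 3!×0!×2!/6! = 12/720
(j±m)!: 1!×2!×2!×3!×0!×2! = 48
prefactor² = (2J+1)×Δ×N² = 12/5
  k=2: +1/(2!×1!×0!×0!×0!×2!) = 1/4
Σ = 1/4  ⇒  CG² = 12/5×1/4² = 3/20
CG = +√(3/20) = +0.387298

+√(3/20) = +0.387298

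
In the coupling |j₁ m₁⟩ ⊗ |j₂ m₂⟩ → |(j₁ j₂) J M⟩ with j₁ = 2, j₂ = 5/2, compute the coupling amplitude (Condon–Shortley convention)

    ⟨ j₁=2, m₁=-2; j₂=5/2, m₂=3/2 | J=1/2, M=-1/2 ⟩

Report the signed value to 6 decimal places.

√[2·4!0!1!/6! · 0!4!4!1!0!1!] = √(192/5)
  +(−1)^4/∏(4,0,0,0,0,1)! = 1/24  (running 1/24)
⟨..|..⟩ = √(192/5)·(1/24) = +0.258199

+0.258199  (= +√(1/15))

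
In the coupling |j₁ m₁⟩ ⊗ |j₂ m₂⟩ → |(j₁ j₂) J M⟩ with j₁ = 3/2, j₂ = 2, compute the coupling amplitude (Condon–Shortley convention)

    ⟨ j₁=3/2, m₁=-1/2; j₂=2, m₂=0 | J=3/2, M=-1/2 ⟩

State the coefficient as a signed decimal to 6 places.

-0.447214  (= −√(1/5))

j₁+j₂−J=2  J+j₁−j₂=1  J−j₁+j₂=2  j₁+j₂+J+1=6
(j₁±m₁, j₂±m₂, J±M) = (1,2,2,2,1,2)
P² = 16/45
sum k=1..2:
  [1] −1/1 = -1
  [2] +1/4 = 1/4
S = -3/4
C² = P²·S² = 1/5 ; C = -0.447214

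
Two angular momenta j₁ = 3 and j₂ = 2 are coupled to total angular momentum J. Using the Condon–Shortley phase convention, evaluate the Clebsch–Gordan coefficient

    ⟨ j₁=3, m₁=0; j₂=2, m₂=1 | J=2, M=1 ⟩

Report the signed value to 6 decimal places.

√[5·3!3!1!/8! · 3!3!3!1!3!1!] = √(81/14)
  +(−1)^2/∏(2,1,1,1,2,0)! = 1/4  (running 1/4)
  +(−1)^3/∏(3,0,0,0,3,1)! = -1/36  (running 2/9)
⟨..|..⟩ = √(81/14)·(2/9) = +0.534522

+√(2/7) ≈ +0.534522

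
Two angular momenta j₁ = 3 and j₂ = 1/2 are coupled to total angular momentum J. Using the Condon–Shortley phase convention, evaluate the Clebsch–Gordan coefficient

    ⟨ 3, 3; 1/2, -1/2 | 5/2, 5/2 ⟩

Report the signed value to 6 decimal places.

+√(6/7) = +0.925820

triangle: 1!*5!*0!/7! = 120/5040
(j±m)!: 6!*0!*0!*1!*5!*0! = 86400
prefactor² = (2J+1)*Δ*N² = 86400/7
  k=0: +1/(0!*1!*0!*0!*5!*0!) = 1/120
Σ = 1/120  ⇒  CG² = 86400/7*1/120² = 6/7
CG = +√(6/7) = +0.925820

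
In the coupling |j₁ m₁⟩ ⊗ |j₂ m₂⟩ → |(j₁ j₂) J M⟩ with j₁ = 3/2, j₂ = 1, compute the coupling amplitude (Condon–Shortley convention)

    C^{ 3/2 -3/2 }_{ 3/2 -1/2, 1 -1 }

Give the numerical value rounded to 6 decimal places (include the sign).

j₁+j₂−J=1  J+j₁−j₂=2  J−j₁+j₂=1  j₁+j₂+J+1=5
(j₁±m₁, j₂±m₂, J±M) = (1,2,0,2,0,3)
P² = 8/5
sum k=0..0:
  [0] +1/2 = 1/2
S = 1/2
C² = P²·S² = 2/5 ; C = +0.632456

+√(2/5) ≈ +0.632456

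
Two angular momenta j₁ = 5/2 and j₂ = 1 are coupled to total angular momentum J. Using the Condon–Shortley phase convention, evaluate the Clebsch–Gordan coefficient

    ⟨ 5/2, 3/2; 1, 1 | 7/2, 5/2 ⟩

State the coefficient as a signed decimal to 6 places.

+√(5/7) = +0.845154

j₁+j₂−J=0  J+j₁−j₂=5  J−j₁+j₂=2  j₁+j₂+J+1=8
(j₁±m₁, j₂±m₂, J±M) = (4,1,2,0,6,1)
P² = 11520/7
sum k=0..0:
  [0] +1/48 = 1/48
S = 1/48
C² = P²·S² = 5/7 ; C = +0.845154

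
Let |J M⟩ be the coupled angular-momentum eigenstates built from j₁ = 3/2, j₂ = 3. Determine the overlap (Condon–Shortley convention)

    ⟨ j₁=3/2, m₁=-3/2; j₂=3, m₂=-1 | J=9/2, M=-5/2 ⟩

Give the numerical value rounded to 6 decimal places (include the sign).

j₁+j₂−J=0  J+j₁−j₂=3  J−j₁+j₂=6  j₁+j₂+J+1=10
(j₁±m₁, j₂±m₂, J±M) = (0,3,2,4,2,7)
P² = 34560
sum k=0..0:
  [0] +1/288 = 1/288
S = 1/288
C² = P²·S² = 5/12 ; C = +0.645497

+0.645497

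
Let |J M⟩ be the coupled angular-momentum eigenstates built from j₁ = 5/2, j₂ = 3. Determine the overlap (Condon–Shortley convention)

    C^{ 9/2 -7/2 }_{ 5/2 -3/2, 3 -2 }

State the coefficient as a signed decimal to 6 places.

+0.100504  (= +√(1/99))

√[10·1!4!5!/11! · 1!4!1!5!1!8!] = √(921600/11)
  +(−1)^0/∏(0,1,4,1,0,4)! = 1/576  (running 1/576)
  +(−1)^1/∏(1,0,3,0,1,5)! = -1/720  (running 1/2880)
⟨..|..⟩ = √(921600/11)·(1/2880) = +0.100504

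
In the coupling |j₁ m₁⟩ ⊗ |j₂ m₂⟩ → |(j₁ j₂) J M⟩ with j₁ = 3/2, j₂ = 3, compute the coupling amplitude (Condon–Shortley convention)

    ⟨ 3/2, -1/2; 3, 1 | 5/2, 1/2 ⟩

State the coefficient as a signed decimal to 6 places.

triangle: 2!×1!×4!/8! = 48/40320
(j±m)!: 1!×2!×4!×2!×3!×2! = 1152
prefactor² = (2J+1)×Δ×N² = 288/35
  k=1: −1/(1!×1!×1!×3!×0!×1!) = -1/6
  k=2: +1/(2!×0!×0!×2!×1!×2!) = 1/8
Σ = -1/24  ⇒  CG² = 288/35×(-1/24)² = 1/70
CG = −√(1/70) = -0.119523

-0.119523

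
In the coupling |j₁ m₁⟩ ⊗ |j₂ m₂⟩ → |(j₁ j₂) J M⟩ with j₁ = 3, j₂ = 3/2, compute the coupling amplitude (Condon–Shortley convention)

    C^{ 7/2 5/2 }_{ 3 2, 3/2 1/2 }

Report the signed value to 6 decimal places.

+√(1/7) ≈ +0.377964

triangle: 1!*5!*2!/9! = 240/362880
(j±m)!: 5!*1!*2!*1!*6!*1! = 172800
prefactor² = (2J+1)*Δ*N² = 6400/7
  k=0: +1/(0!*1!*1!*2!*4!*0!) = 1/48
  k=1: −1/(1!*0!*0!*1!*5!*1!) = -1/120
Σ = 1/80  ⇒  CG² = 6400/7*1/80² = 1/7
CG = +√(1/7) = +0.377964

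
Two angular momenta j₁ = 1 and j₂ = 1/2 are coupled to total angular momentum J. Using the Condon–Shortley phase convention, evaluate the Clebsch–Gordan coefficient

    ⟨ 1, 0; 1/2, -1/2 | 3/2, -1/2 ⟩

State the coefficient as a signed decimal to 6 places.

j₁+j₂−J=0  J+j₁−j₂=2  J−j₁+j₂=1  j₁+j₂+J+1=4
(j₁±m₁, j₂±m₂, J±M) = (1,1,0,1,1,2)
P² = 2/3
sum k=0..0:
  [0] +1/1 = 1
S = 1
C² = P²·S² = 2/3 ; C = +0.816497

+0.816497  (= +√(2/3))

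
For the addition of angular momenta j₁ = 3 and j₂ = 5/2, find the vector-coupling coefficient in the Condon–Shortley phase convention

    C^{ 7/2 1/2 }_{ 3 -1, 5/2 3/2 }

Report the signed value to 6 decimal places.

j₁+j₂−J=2  J+j₁−j₂=4  J−j₁+j₂=3  j₁+j₂+J+1=10
(j₁±m₁, j₂±m₂, J±M) = (2,4,4,1,4,3)
P² = 18432/175
sum k=1..2:
  [1] −1/36 = -1/36
  [2] +1/16 = 1/16
S = 5/144
C² = P²·S² = 8/63 ; C = +0.356348

+0.356348  (= +√(8/63))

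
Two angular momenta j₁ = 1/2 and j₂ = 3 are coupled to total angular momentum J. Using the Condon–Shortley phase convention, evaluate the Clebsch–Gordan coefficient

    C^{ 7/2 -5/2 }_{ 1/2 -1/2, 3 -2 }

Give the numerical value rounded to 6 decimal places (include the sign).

+√(6/7) = +0.925820

j₁+j₂−J=0  J+j₁−j₂=1  J−j₁+j₂=6  j₁+j₂+J+1=8
(j₁±m₁, j₂±m₂, J±M) = (0,1,1,5,1,6)
P² = 86400/7
sum k=0..0:
  [0] +1/120 = 1/120
S = 1/120
C² = P²·S² = 6/7 ; C = +0.925820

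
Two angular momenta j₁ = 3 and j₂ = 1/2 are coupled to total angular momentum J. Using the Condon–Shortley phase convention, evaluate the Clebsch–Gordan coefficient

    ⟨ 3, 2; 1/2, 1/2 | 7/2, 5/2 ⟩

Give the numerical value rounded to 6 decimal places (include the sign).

+√(6/7) ≈ +0.925820

j₁+j₂−J=0  J+j₁−j₂=6  J−j₁+j₂=1  j₁+j₂+J+1=8
(j₁±m₁, j₂±m₂, J±M) = (5,1,1,0,6,1)
P² = 86400/7
sum k=0..0:
  [0] +1/120 = 1/120
S = 1/120
C² = P²·S² = 6/7 ; C = +0.925820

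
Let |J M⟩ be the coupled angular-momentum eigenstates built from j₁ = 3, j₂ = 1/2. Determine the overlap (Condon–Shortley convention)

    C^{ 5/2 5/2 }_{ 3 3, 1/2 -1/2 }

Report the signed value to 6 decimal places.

triangle: 1!×5!×0!/7! = 120/5040
(j±m)!: 6!×0!×0!×1!×5!×0! = 86400
prefactor² = (2J+1)×Δ×N² = 86400/7
  k=0: +1/(0!×1!×0!×0!×5!×0!) = 1/120
Σ = 1/120  ⇒  CG² = 86400/7×1/120² = 6/7
CG = +√(6/7) = +0.925820

+0.925820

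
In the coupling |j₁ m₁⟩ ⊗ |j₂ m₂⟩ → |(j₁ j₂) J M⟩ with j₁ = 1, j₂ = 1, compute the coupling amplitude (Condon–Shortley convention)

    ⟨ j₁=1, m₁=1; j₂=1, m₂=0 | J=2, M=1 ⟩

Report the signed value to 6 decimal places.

triangle: 0!·2!·2!/5! = 4/120
(j±m)!: 2!·0!·1!·1!·3!·1! = 12
prefactor² = (2J+1)·Δ·N² = 2
  k=0: +1/(0!·0!·0!·1!·2!·1!) = 1/2
Σ = 1/2  ⇒  CG² = 2·1/2² = 1/2
CG = +√(1/2) = +0.707107

+√(1/2) = +0.707107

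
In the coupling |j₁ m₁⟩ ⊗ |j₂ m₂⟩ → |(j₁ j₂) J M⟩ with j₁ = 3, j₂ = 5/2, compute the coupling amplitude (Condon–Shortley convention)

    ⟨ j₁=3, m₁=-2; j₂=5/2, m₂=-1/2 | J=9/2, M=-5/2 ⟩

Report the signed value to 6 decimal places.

-0.497468  (= −√(49/198))

j₁+j₂−J=1  J+j₁−j₂=5  J−j₁+j₂=4  j₁+j₂+J+1=11
(j₁±m₁, j₂±m₂, J±M) = (1,5,2,3,2,7)
P² = 115200/11
sum k=0..1:
  [0] +1/480 = 1/480
  [1] −1/144 = -1/144
S = -7/1440
C² = P²·S² = 49/198 ; C = -0.497468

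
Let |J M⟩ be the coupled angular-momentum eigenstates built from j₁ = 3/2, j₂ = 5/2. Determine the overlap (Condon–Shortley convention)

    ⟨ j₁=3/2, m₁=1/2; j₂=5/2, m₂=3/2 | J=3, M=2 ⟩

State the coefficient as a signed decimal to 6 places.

j₁+j₂−J=1  J+j₁−j₂=2  J−j₁+j₂=4  j₁+j₂+J+1=8
(j₁±m₁, j₂±m₂, J±M) = (2,1,4,1,5,1)
P² = 48
sum k=0..1:
  [0] +1/24 = 1/24
  [1] −1/12 = -1/12
S = -1/24
C² = P²·S² = 1/12 ; C = -0.288675

−√(1/12) = -0.288675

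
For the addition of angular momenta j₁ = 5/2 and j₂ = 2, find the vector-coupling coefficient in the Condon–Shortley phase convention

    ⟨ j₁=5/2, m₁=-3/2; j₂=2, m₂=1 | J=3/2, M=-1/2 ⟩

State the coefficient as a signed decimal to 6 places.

triangle: 3!·2!·1!/7! = 12/5040
(j±m)!: 1!·4!·3!·1!·1!·2! = 288
prefactor² = (2J+1)·Δ·N² = 96/35
  k=2: +1/(2!·1!·2!·1!·0!·0!) = 1/4
  k=3: −1/(3!·0!·1!·0!·1!·1!) = -1/6
Σ = 1/12  ⇒  CG² = 96/35·1/12² = 2/105
CG = +√(2/105) = +0.138013

+0.138013  (= +√(2/105))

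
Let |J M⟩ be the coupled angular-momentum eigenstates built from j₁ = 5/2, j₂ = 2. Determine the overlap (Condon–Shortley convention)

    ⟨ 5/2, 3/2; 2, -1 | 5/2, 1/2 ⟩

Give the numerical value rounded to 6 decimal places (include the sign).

triangle: 2!×3!×2!/8! = 24/40320
(j±m)!: 4!×1!×1!×3!×3!×2! = 1728
prefactor² = (2J+1)×Δ×N² = 216/35
  k=0: +1/(0!×2!×1!×1!×2!×1!) = 1/4
  k=1: −1/(1!×1!×0!×0!×3!×2!) = -1/12
Σ = 1/6  ⇒  CG² = 216/35×1/6² = 6/35
CG = +√(6/35) = +0.414039

+0.414039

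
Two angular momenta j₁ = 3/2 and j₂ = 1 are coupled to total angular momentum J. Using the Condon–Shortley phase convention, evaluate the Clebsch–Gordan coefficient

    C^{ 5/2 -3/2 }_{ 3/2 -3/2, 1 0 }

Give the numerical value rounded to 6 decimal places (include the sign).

+0.632456  (= +√(2/5))

triangle: 0!×3!×2!/6! = 12/720
(j±m)!: 0!×3!×1!×1!×1!×4! = 144
prefactor² = (2J+1)×Δ×N² = 72/5
  k=0: +1/(0!×0!×3!×1!×0!×1!) = 1/6
Σ = 1/6  ⇒  CG² = 72/5×1/6² = 2/5
CG = +√(2/5) = +0.632456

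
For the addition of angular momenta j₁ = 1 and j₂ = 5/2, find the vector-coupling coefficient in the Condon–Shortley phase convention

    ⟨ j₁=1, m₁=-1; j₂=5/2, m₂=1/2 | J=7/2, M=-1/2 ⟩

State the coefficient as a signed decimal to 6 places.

√[8·0!2!5!/8! · 0!2!3!2!3!4!] = √(1152/7)
  +(−1)^0/∏(0,0,2,3,0,2)! = 1/24  (running 1/24)
⟨..|..⟩ = √(1152/7)·(1/24) = +0.534522

+√(2/7) ≈ +0.534522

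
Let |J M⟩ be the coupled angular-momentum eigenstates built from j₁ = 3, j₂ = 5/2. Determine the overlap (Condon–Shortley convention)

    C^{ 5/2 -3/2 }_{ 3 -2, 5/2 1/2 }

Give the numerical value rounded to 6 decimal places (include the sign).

+0.267261

√[6·3!3!2!/9! · 1!5!3!2!1!4!] = √(288/7)
  +(−1)^2/∏(2,1,3,1,0,1)! = 1/12  (running 1/12)
  +(−1)^3/∏(3,0,2,0,1,2)! = -1/24  (running 1/24)
⟨..|..⟩ = √(288/7)·(1/24) = +0.267261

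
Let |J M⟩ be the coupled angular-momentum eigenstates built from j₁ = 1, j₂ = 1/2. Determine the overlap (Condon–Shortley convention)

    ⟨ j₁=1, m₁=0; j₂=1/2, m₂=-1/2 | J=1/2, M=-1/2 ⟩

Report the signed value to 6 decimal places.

√[2·1!1!0!/3! · 1!1!0!1!0!1!] = √(1/3)
  +(−1)^0/∏(0,1,1,0,0,0)! = 1  (running 1)
⟨..|..⟩ = √(1/3)·(1) = +0.577350

+√(1/3) ≈ +0.577350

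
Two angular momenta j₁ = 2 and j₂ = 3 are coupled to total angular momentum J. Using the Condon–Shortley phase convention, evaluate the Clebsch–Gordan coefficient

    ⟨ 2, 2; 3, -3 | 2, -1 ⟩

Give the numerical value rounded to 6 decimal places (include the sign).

j₁+j₂−J=3  J+j₁−j₂=1  J−j₁+j₂=3  j₁+j₂+J+1=8
(j₁±m₁, j₂±m₂, J±M) = (4,0,0,6,1,3)
P² = 3240/7
sum k=0..0:
  [0] +1/36 = 1/36
S = 1/36
C² = P²·S² = 5/14 ; C = +0.597614

+0.597614  (= +√(5/14))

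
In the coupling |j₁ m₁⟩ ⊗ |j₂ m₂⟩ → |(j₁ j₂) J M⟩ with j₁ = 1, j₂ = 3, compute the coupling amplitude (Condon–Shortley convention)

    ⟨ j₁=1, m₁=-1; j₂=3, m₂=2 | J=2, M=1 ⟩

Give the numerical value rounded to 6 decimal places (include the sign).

j₁+j₂−J=2  J+j₁−j₂=0  J−j₁+j₂=4  j₁+j₂+J+1=7
(j₁±m₁, j₂±m₂, J±M) = (0,2,5,1,3,1)
P² = 480/7
sum k=2..2:
  [2] +1/12 = 1/12
S = 1/12
C² = P²·S² = 10/21 ; C = +0.690066

+√(10/21) = +0.690066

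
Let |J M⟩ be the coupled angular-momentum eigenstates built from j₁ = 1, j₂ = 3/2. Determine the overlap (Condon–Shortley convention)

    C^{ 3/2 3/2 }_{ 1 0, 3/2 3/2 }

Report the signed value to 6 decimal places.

-0.774597  (= −√(3/5))

j₁+j₂−J=1  J+j₁−j₂=1  J−j₁+j₂=2  j₁+j₂+J+1=5
(j₁±m₁, j₂±m₂, J±M) = (1,1,3,0,3,0)
P² = 12/5
sum k=1..1:
  [1] −1/2 = -1/2
S = -1/2
C² = P²·S² = 3/5 ; C = -0.774597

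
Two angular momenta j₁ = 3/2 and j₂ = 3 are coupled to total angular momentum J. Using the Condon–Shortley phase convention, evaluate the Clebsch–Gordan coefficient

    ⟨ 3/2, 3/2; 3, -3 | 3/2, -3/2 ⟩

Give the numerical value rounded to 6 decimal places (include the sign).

√[4·3!0!3!/7! · 3!0!0!6!0!3!] = √(5184/7)
  +(−1)^0/∏(0,3,0,0,0,3)! = 1/36  (running 1/36)
⟨..|..⟩ = √(5184/7)·(1/36) = +0.755929

+0.755929  (= +√(4/7))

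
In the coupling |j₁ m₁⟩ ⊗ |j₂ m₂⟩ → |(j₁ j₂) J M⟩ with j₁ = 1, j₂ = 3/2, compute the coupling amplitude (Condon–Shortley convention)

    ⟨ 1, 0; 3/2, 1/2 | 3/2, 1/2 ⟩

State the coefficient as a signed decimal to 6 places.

-0.258199

√[4·1!1!2!/5! · 1!1!2!1!2!1!] = √(4/15)
  +(−1)^0/∏(0,1,1,2,0,0)! = 1/2  (running 1/2)
  +(−1)^1/∏(1,0,0,1,1,1)! = -1  (running -1/2)
⟨..|..⟩ = √(4/15)·(-1/2) = -0.258199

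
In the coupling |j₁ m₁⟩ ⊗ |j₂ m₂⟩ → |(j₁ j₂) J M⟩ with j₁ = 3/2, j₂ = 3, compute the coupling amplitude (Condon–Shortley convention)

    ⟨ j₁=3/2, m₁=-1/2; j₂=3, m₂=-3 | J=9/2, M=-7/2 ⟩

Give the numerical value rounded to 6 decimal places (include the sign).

+0.577350

j₁+j₂−J=0  J+j₁−j₂=3  J−j₁+j₂=6  j₁+j₂+J+1=10
(j₁±m₁, j₂±m₂, J±M) = (1,2,0,6,1,8)
P² = 691200
sum k=0..0:
  [0] +1/1440 = 1/1440
S = 1/1440
C² = P²·S² = 1/3 ; C = +0.577350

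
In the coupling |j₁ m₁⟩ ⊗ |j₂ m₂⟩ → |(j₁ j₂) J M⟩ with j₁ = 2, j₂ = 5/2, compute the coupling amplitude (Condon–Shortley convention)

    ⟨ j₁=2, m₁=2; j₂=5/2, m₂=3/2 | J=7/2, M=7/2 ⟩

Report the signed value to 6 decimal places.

j₁+j₂−J=1  J+j₁−j₂=3  J−j₁+j₂=4  j₁+j₂+J+1=9
(j₁±m₁, j₂±m₂, J±M) = (4,0,4,1,7,0)
P² = 9216
sum k=0..0:
  [0] +1/144 = 1/144
S = 1/144
C² = P²·S² = 4/9 ; C = +0.666667

+√(4/9) = +0.666667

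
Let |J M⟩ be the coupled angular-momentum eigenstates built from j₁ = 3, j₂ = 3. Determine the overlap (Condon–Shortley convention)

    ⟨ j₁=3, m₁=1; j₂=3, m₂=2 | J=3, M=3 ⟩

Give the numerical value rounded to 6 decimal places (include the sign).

j₁+j₂−J=3  J+j₁−j₂=3  J−j₁+j₂=3  j₁+j₂+J+1=10
(j₁±m₁, j₂±m₂, J±M) = (4,2,5,1,6,0)
P² = 1728
sum k=2..2:
  [2] +1/72 = 1/72
S = 1/72
C² = P²·S² = 1/3 ; C = +0.577350

+√(1/3) ≈ +0.577350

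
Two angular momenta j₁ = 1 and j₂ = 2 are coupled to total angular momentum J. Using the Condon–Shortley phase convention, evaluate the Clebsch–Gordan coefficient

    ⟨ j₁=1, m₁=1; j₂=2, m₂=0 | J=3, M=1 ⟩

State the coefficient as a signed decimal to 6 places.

triangle: 0!×2!×4!/7! = 48/5040
(j±m)!: 2!×0!×2!×2!×4!×2! = 384
prefactor² = (2J+1)×Δ×N² = 128/5
  k=0: +1/(0!×0!×0!×2!×2!×2!) = 1/8
Σ = 1/8  ⇒  CG² = 128/5×1/8² = 2/5
CG = +√(2/5) = +0.632456

+0.632456  (= +√(2/5))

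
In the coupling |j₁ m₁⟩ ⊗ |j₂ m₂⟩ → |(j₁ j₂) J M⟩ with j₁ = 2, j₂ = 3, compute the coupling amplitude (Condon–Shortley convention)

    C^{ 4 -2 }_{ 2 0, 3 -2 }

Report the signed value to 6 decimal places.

+0.585540  (= +√(12/35))

√[9·1!3!5!/10! · 2!2!1!5!2!6!] = √(8640/7)
  +(−1)^0/∏(0,1,2,1,1,4)! = 1/48  (running 1/48)
  +(−1)^1/∏(1,0,1,0,2,5)! = -1/240  (running 1/60)
⟨..|..⟩ = √(8640/7)·(1/60) = +0.585540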